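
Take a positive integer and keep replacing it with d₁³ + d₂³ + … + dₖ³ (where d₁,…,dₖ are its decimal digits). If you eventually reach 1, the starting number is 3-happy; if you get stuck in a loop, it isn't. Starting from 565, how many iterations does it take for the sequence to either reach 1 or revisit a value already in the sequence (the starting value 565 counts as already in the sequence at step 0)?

6

565 → 466
466 → 496
496 → 1009
1009 → 730
730 → 370
370 → 370  — 370 repeats.
That took 6 steps.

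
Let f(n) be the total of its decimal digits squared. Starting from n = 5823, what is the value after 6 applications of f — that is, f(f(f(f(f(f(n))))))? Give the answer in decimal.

5823 → 102
102 → 5
5 → 25
25 → 29
29 → 85
85 → 89

89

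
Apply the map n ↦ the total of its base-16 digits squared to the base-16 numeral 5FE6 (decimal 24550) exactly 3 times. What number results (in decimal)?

24550 = (5,15,14,6)_16 → 5² + 15² + 14² + 6² = 25 + 225 + 196 + 36 = 482
482 = (1,14,2)_16 → 1² + 14² + 2² = 1 + 196 + 4 = 201
201 = (12,9)_16 → 12² + 9² = 144 + 81 = 225

225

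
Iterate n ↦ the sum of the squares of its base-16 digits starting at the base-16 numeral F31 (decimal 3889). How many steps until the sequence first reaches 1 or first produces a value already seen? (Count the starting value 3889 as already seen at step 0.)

9

3889 = (15,3,1)_16 → 235
235 = (14,11)_16 → 317
317 = (1,3,13)_16 → 179
179 = (11,3)_16 → 130
130 = (8,2)_16 → 68
68 = (4,4)_16 → 32
32 = (2,0)_16 → 4
4 = (4)_16 → 16
16 = (1,0)_16 → 1  — reached 1.
That took 9 steps.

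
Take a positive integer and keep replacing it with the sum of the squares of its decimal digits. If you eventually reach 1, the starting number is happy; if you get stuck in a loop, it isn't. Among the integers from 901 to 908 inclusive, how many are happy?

901: 901 → 82 → 68 → 100 → 1  — happy
902: 902 → 85 → 89 → 145 → 42 → 20 → 4 → 16 → 37 → 58 → 89  — not happy
903: 903 → 90 → 81 → 65 → 61 → 37 → 58 → 89 → 145 → 42 → 20 → 4 → 16 → 37  — not happy
904: 904 → 97 → 130 → 10 → 1  — happy
905: 905 → 106 → 37 → 58 → 89 → 145 → 42 → 20 → 4 → 16 → 37  — not happy
906: 906 → 117 → 51 → 26 → 40 → 16 → 37 → 58 → 89 → 145 → 42 → 20 → 4 → 16  — not happy
907: 907 → 130 → 10 → 1  — happy
908: 908 → 145 → 42 → 20 → 4 → 16 → 37 → 58 → 89 → 145  — not happy
happy: 901, 904, 907

3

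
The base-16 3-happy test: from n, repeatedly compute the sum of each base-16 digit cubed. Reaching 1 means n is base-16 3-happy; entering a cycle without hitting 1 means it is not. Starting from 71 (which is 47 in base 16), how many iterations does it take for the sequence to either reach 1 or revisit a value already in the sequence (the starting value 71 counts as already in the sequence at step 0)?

10

71 = (4,7)_16 → 407
407 = (1,9,7)_16 → 1073
1073 = (4,3,1)_16 → 92
92 = (5,12)_16 → 1853
1853 = (7,3,13)_16 → 2567
2567 = (10,0,7)_16 → 1343
1343 = (5,3,15)_16 → 3527
3527 = (13,12,7)_16 → 4268
4268 = (1,0,10,12)_16 → 2729
2729 = (10,10,9)_16 → 2729  — 2729 repeats.
That took 10 steps.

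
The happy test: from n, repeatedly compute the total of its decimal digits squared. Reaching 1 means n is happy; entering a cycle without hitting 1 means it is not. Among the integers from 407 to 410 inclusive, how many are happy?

407: 407 → 65 → 61 → 37 → 58 → 89 → 145 → 42 → 20 → 4 → 16 → 37  — not happy
408: 408 → 80 → 64 → 52 → 29 → 85 → 89 → 145 → 42 → 20 → 4 → 16 → 37 → 58 → 89  — not happy
409: 409 → 97 → 130 → 10 → 1  — happy
410: 410 → 17 → 50 → 25 → 29 → 85 → 89 → 145 → 42 → 20 → 4 → 16 → 37 → 58 → 89  — not happy
happy: 409

1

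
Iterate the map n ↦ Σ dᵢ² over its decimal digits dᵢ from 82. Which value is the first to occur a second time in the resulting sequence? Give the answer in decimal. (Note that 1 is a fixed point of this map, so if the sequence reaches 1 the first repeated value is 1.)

82 → 8² + 2² = 64 + 4 = 68
68 → 6² + 8² = 36 + 64 = 100
100 → 1² + 0² + 0² = 1 + 0 + 0 = 1  — reached the fixed point 1.
1 → 1, so 1 is the first repeated value.

1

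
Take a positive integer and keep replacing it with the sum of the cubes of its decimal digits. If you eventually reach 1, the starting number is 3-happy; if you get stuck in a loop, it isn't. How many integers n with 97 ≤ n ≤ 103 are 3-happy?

97: 97 → 1072 → 352 → 160 → 217 → 352  — not 3-happy
98: 98 → 1241 → 74 → 407 → 407  — not 3-happy
99: 99 → 1458 → 702 → 351 → 153 → 153  — not 3-happy
100: 100 → 1  — 3-happy
101: 101 → 2 → 8 → 512 → 134 → 92 → 737 → 713 → 371 → 371  — not 3-happy
102: 102 → 9 → 729 → 1080 → 513 → 153 → 153  — not 3-happy
103: 103 → 28 → 520 → 133 → 55 → 250 → 133  — not 3-happy
3-happy: 100

1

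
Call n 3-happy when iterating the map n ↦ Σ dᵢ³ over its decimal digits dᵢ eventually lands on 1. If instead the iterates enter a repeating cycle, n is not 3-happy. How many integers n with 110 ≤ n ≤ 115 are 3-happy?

110: 110 → 2 → 8 → 512 → 134 → 92 → 737 → 713 → 371 → 371  — not 3-happy
111: 111 → 3 → 27 → 351 → 153 → 153  — not 3-happy
112: 112 → 10 → 1  — 3-happy
113: 113 → 29 → 737 → 713 → 371 → 371  — not 3-happy
114: 114 → 66 → 432 → 99 → 1458 → 702 → 351 → 153 → 153  — not 3-happy
115: 115 → 127 → 352 → 160 → 217 → 352  — not 3-happy
3-happy: 112

1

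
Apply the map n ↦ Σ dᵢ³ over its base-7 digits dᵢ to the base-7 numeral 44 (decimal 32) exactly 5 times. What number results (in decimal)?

32 = (4,4)_7 → 4³ + 4³ = 64 + 64 = 128
128 = (2,4,2)_7 → 2³ + 4³ + 2³ = 8 + 64 + 8 = 80
80 = (1,4,3)_7 → 1³ + 4³ + 3³ = 1 + 64 + 27 = 92
92 = (1,6,1)_7 → 1³ + 6³ + 1³ = 1 + 216 + 1 = 218
218 = (4,3,1)_7 → 4³ + 3³ + 1³ = 64 + 27 + 1 = 92

92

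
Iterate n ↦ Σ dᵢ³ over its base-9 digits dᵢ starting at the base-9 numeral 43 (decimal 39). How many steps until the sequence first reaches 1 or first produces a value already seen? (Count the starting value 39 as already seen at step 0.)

39 = (4,3)_9 → 4³ + 3³ = 64 + 27 = 91
91 = (1,1,1)_9 → 1³ + 1³ + 1³ = 1 + 1 + 1 = 3
3 = (3)_9 → 3³ = 27
27 = (3,0)_9 → 3³ + 0³ = 27 + 0 = 27  — 27 repeats.
That took 4 steps.

4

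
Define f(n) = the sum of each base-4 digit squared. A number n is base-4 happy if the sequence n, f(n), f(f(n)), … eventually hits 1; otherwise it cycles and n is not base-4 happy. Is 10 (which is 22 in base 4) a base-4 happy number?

10 = (2,2)_4 → 2² + 2² = 4 + 4 = 8
8 = (2,0)_4 → 2² + 0² = 4 + 0 = 4
4 = (1,0)_4 → 1² + 0² = 1 + 0 = 1  — reached 1.

base-4 happy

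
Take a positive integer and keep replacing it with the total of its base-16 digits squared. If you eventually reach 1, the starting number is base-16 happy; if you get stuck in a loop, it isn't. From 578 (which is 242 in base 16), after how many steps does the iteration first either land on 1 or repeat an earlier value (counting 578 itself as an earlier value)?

578 = (2,4,2)_16 → 2² + 4² + 2² = 24
24 = (1,8)_16 → 1² + 8² = 65
65 = (4,1)_16 → 4² + 1² = 17
17 = (1,1)_16 → 1² + 1² = 2
2 = (2)_16 → 2² = 4
4 = (4)_16 → 4² = 16
16 = (1,0)_16 → 1² + 0² = 1  — reached 1.
That took 7 steps.

7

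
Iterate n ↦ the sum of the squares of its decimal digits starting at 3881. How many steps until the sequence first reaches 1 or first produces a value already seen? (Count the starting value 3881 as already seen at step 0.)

3881 → 3² + 8² + 8² + 1² = 138
138 → 1² + 3² + 8² = 74
74 → 7² + 4² = 65
65 → 6² + 5² = 61
61 → 6² + 1² = 37
37 → 3² + 7² = 58
58 → 5² + 8² = 89
89 → 8² + 9² = 145
145 → 1² + 4² + 5² = 42
42 → 4² + 2² = 20
20 → 2² + 0² = 4
4 → 4² = 16
16 → 1² + 6² = 37  — 37 repeats.
That took 13 steps.

13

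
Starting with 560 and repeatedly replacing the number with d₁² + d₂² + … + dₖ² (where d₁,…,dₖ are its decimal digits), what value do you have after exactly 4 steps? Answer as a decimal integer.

560 → 5² + 6² + 0² = 61
61 → 6² + 1² = 37
37 → 3² + 7² = 58
58 → 5² + 8² = 89

89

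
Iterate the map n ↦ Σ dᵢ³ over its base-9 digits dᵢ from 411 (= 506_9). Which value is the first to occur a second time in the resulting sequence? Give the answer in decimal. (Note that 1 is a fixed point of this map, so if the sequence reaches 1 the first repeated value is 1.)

1

411 = (5,0,6)_9 → 341
341 = (4,1,8)_9 → 577
577 = (7,1,1)_9 → 345
345 = (4,2,3)_9 → 99
99 = (1,2,0)_9 → 9
9 = (1,0)_9 → 1  — reached the fixed point 1.
1 → 1, so 1 is the first repeated value.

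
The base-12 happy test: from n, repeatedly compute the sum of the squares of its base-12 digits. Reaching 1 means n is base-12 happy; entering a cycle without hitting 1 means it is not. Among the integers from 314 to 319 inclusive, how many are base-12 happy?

1

314: 314 → 12 → 1  (reaches 1)
315: 315 → 17 → 26 → 8 → 64 → 41 → 34 → 104 → 128 → 164 → 66 → 61 → 26  (repeats 26)
316: 316 → 24 → 4 → 16 → 17 → 26 → 8 → 64 → 41 → 34 → 104 → 128 → 164 → 66 → 61 → 26  (repeats 26)
317: 317 → 33 → 85 → 50 → 20 → 65 → 50  (repeats 50)
318: 318 → 44 → 73 → 37 → 10 → 100 → 80 → 100  (repeats 100)
319: 319 → 57 → 97 → 65 → 50 → 20 → 65  (repeats 65)
base-12 happy: 314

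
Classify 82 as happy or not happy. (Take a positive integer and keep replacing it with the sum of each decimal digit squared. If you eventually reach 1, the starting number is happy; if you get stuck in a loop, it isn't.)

happy

82 → 8² + 2² = 64 + 4 = 68
68 → 6² + 8² = 36 + 64 = 100
100 → 1² + 0² + 0² = 1 + 0 + 0 = 1  — reached 1.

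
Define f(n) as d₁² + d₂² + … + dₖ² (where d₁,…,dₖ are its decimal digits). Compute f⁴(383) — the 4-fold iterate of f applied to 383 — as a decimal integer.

383 → 3² + 8² + 3² = 82
82 → 8² + 2² = 68
68 → 6² + 8² = 100
100 → 1² + 0² + 0² = 1

1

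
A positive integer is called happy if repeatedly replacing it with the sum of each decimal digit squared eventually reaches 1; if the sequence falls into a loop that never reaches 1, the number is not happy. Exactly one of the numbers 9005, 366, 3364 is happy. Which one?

3364

9005: 9005 → 106 → 37 → 58 → 89 → 145 → 42 → 20 → 4 → 16 → 37  — repeats 37 (not happy)
366: 366 → 81 → 65 → 61 → 37 → 58 → 89 → 145 → 42 → 20 → 4 → 16 → 37  — repeats 37 (not happy)
3364: 3364 → 70 → 49 → 97 → 130 → 10 → 1  — reaches 1 (happy)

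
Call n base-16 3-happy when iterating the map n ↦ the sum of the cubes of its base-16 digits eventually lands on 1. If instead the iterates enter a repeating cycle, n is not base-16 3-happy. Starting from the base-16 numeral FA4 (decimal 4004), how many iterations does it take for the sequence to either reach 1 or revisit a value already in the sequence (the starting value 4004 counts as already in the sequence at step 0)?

5

4004 = (15,10,4)_16 → 15³ + 10³ + 4³ = 3375 + 1000 + 64 = 4439
4439 = (1,1,5,7)_16 → 1³ + 1³ + 5³ + 7³ = 1 + 1 + 125 + 343 = 470
470 = (1,13,6)_16 → 1³ + 13³ + 6³ = 1 + 2197 + 216 = 2414
2414 = (9,6,14)_16 → 9³ + 6³ + 14³ = 729 + 216 + 2744 = 3689
3689 = (14,6,9)_16 → 14³ + 6³ + 9³ = 2744 + 216 + 729 = 3689  — 3689 repeats.
That took 5 steps.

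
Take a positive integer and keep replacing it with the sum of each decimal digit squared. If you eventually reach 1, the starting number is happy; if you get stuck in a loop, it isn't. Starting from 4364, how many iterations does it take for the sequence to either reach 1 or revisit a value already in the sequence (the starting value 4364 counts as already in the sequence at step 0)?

4364 → 77
77 → 98
98 → 145
145 → 42
42 → 20
20 → 4
4 → 16
16 → 37
37 → 58
58 → 89
89 → 145  — 145 repeats.
That took 11 steps.

11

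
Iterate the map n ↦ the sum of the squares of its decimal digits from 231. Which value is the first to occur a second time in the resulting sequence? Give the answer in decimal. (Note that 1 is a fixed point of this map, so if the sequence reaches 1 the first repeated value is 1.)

231 → 2² + 3² + 1² = 4 + 9 + 1 = 14
14 → 1² + 4² = 1 + 16 = 17
17 → 1² + 7² = 1 + 49 = 50
50 → 5² + 0² = 25 + 0 = 25
25 → 2² + 5² = 4 + 25 = 29
29 → 2² + 9² = 4 + 81 = 85
85 → 8² + 5² = 64 + 25 = 89
89 → 8² + 9² = 64 + 81 = 145
145 → 1² + 4² + 5² = 1 + 16 + 25 = 42
42 → 4² + 2² = 16 + 4 = 20
20 → 2² + 0² = 4 + 0 = 4
4 → 4² = 16
16 → 1² + 6² = 1 + 36 = 37
37 → 3² + 7² = 9 + 49 = 58
58 → 5² + 8² = 25 + 64 = 89  — 89 already appeared earlier.

89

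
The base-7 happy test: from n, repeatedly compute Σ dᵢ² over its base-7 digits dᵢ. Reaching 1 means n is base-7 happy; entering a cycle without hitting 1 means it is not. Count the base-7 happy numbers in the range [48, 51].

48: 48 → 72 → 14 → 4 → 16 → 8 → 2 → 4  (repeats 4)
49: 49 → 1  (reaches 1)
50: 50 → 2 → 4 → 16 → 8 → 2  (repeats 2)
51: 51 → 5 → 25 → 25  (repeats 25)
base-7 happy: 49

1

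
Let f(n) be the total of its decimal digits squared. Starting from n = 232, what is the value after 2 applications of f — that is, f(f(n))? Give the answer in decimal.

232 → 2² + 3² + 2² = 4 + 9 + 4 = 17
17 → 1² + 7² = 1 + 49 = 50

50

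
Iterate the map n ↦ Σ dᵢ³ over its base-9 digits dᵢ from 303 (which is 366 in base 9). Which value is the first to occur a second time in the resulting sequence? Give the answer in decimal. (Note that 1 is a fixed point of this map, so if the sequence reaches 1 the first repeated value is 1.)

1

303 = (3,6,6)_9 → 459
459 = (5,6,0)_9 → 341
341 = (4,1,8)_9 → 577
577 = (7,1,1)_9 → 345
345 = (4,2,3)_9 → 99
99 = (1,2,0)_9 → 9
9 = (1,0)_9 → 1  — reached the fixed point 1.
1 → 1, so 1 is the first repeated value.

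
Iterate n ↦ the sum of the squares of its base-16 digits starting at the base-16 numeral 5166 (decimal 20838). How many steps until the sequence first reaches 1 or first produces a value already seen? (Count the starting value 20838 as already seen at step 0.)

7

20838 = (5,1,6,6)_16 → 5² + 1² + 6² + 6² = 98
98 = (6,2)_16 → 6² + 2² = 40
40 = (2,8)_16 → 2² + 8² = 68
68 = (4,4)_16 → 4² + 4² = 32
32 = (2,0)_16 → 2² + 0² = 4
4 = (4)_16 → 4² = 16
16 = (1,0)_16 → 1² + 0² = 1  — reached 1.
That took 7 steps.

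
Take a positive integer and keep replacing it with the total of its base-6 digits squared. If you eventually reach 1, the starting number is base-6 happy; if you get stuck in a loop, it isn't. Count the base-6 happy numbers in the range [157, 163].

1

157: 157 → 21 → 18 → 9 → 10 → 17 → 29 → 41 → 26 → 20 → 13 → 5 → 25 → 17  (repeats 17)
158: 158 → 24 → 16 → 20 → 13 → 5 → 25 → 17 → 29 → 41 → 26 → 20  (repeats 20)
159: 159 → 29 → 41 → 26 → 20 → 13 → 5 → 25 → 17 → 29  (repeats 29)
160: 160 → 36 → 1  (reaches 1)
161: 161 → 45 → 11 → 26 → 20 → 13 → 5 → 25 → 17 → 29 → 41 → 26  (repeats 26)
162: 162 → 25 → 17 → 29 → 41 → 26 → 20 → 13 → 5 → 25  (repeats 25)
163: 163 → 26 → 20 → 13 → 5 → 25 → 17 → 29 → 41 → 26  (repeats 26)
base-6 happy: 160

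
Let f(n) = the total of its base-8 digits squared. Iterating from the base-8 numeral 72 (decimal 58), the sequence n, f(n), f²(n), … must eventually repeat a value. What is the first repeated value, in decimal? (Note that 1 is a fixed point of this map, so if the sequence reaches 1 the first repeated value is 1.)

58 = (7,2)_8 → 7² + 2² = 49 + 4 = 53
53 = (6,5)_8 → 6² + 5² = 36 + 25 = 61
61 = (7,5)_8 → 7² + 5² = 49 + 25 = 74
74 = (1,1,2)_8 → 1² + 1² + 2² = 1 + 1 + 4 = 6
6 = (6)_8 → 6² = 36
36 = (4,4)_8 → 4² + 4² = 16 + 16 = 32
32 = (4,0)_8 → 4² + 0² = 16 + 0 = 16
16 = (2,0)_8 → 2² + 0² = 4 + 0 = 4
4 = (4)_8 → 4² = 16  — 16 already appeared earlier.

16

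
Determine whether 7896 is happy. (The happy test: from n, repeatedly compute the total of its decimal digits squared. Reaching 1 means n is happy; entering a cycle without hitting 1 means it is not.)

7896 → 7² + 8² + 9² + 6² = 230
230 → 2² + 3² + 0² = 13
13 → 1² + 3² = 10
10 → 1² + 0² = 1  — reached 1.

happy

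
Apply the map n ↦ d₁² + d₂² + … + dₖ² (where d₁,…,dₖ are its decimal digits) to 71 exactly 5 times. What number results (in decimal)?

71 → 7² + 1² = 49 + 1 = 50
50 → 5² + 0² = 25 + 0 = 25
25 → 2² + 5² = 4 + 25 = 29
29 → 2² + 9² = 4 + 81 = 85
85 → 8² + 5² = 64 + 25 = 89

89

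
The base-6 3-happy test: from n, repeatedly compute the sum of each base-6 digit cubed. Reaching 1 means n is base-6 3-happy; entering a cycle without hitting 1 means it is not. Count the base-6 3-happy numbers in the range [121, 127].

3

121: 121 → 36 → 1  — base-6 3-happy
122: 122 → 43 → 3 → 27 → 91 → 36 → 1  — base-6 3-happy
123: 123 → 62 → 73 → 9 → 28 → 128 → 62  — not base-6 3-happy
124: 124 → 99 → 99  — not base-6 3-happy
125: 125 → 160 → 136 → 155 → 190 → 190  — not base-6 3-happy
126: 126 → 54 → 28 → 128 → 62 → 73 → 9 → 28  — not base-6 3-happy
127: 127 → 55 → 29 → 189 → 153 → 92 → 43 → 3 → 27 → 91 → 36 → 1  — base-6 3-happy
base-6 3-happy: 121, 122, 127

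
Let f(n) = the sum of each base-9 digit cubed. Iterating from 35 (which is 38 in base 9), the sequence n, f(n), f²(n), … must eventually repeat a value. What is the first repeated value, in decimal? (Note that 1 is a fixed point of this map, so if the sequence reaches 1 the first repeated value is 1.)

35

35 = (3,8)_9 → 3³ + 8³ = 27 + 512 = 539
539 = (6,5,8)_9 → 6³ + 5³ + 8³ = 216 + 125 + 512 = 853
853 = (1,1,4,7)_9 → 1³ + 1³ + 4³ + 7³ = 1 + 1 + 64 + 343 = 409
409 = (5,0,4)_9 → 5³ + 0³ + 4³ = 125 + 0 + 64 = 189
189 = (2,3,0)_9 → 2³ + 3³ + 0³ = 8 + 27 + 0 = 35  — 35 already appeared earlier.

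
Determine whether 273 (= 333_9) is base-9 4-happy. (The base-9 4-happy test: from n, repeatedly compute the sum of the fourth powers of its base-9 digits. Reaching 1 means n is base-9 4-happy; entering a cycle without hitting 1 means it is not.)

273 = (3,3,3)_9 → 3⁴ + 3⁴ + 3⁴ = 243
243 = (3,0,0)_9 → 3⁴ + 0⁴ + 0⁴ = 81
81 = (1,0,0)_9 → 1⁴ + 0⁴ + 0⁴ = 1  — reached 1.

base-9 4-happy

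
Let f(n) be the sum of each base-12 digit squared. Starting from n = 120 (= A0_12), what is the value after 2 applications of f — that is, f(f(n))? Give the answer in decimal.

80

120 = (10,0)_12 → 10² + 0² = 100 + 0 = 100
100 = (8,4)_12 → 8² + 4² = 64 + 16 = 80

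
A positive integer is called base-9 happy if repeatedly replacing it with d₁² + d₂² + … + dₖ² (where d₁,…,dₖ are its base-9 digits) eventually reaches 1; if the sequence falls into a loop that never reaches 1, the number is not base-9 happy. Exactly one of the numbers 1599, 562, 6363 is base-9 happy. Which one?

6363

1599: 1599 → 77 → 89 → 65 → 53 → 89  — repeats 89 (not base-9 happy)
562: 562 → 116 → 74 → 68 → 74  — repeats 74 (not base-9 happy)
6363: 6363 → 125 → 81 → 1  — reaches 1 (base-9 happy)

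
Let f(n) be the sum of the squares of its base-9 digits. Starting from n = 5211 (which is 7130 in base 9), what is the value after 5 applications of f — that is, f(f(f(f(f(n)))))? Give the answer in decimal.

65

5211 = (7,1,3,0)_9 → 7² + 1² + 3² + 0² = 49 + 1 + 9 + 0 = 59
59 = (6,5)_9 → 6² + 5² = 36 + 25 = 61
61 = (6,7)_9 → 6² + 7² = 36 + 49 = 85
85 = (1,0,4)_9 → 1² + 0² + 4² = 1 + 0 + 16 = 17
17 = (1,8)_9 → 1² + 8² = 1 + 64 = 65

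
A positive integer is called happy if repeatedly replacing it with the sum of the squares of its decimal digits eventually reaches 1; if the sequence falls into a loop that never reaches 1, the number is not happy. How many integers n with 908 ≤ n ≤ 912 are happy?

2

908: 908 → 145 → 42 → 20 → 4 → 16 → 37 → 58 → 89 → 145  (repeats 145)
909: 909 → 162 → 41 → 17 → 50 → 25 → 29 → 85 → 89 → 145 → 42 → 20 → 4 → 16 → 37 → 58 → 89  (repeats 89)
910: 910 → 82 → 68 → 100 → 1  (reaches 1)
911: 911 → 83 → 73 → 58 → 89 → 145 → 42 → 20 → 4 → 16 → 37 → 58  (repeats 58)
912: 912 → 86 → 100 → 1  (reaches 1)
happy: 910, 912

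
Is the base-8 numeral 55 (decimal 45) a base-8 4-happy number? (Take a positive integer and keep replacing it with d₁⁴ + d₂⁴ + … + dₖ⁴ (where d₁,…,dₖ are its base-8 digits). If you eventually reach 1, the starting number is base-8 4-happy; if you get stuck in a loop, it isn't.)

45 = (5,5)_8 → 1250
1250 = (2,3,4,2)_8 → 369
369 = (5,6,1)_8 → 1922
1922 = (3,6,0,2)_8 → 1393
1393 = (2,5,6,1)_8 → 1938
1938 = (3,6,2,2)_8 → 1409
1409 = (2,6,0,1)_8 → 1313
1313 = (2,4,4,1)_8 → 529
529 = (1,0,2,1)_8 → 18
18 = (2,2)_8 → 32
32 = (4,0)_8 → 256
256 = (4,0,0)_8 → 256  — 256 already seen; the sequence cycles without reaching 1.

not base-8 4-happy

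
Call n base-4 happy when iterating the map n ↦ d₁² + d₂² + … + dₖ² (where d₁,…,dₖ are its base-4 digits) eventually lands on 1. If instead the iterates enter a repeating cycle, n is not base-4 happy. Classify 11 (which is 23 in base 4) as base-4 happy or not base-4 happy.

11 = (2,3)_4 → 13
13 = (3,1)_4 → 10
10 = (2,2)_4 → 8
8 = (2,0)_4 → 4
4 = (1,0)_4 → 1  — reached 1.

base-4 happy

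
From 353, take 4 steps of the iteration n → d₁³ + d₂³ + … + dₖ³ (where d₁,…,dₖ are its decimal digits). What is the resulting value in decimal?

371

353 → 3³ + 5³ + 3³ = 27 + 125 + 27 = 179
179 → 1³ + 7³ + 9³ = 1 + 343 + 729 = 1073
1073 → 1³ + 0³ + 7³ + 3³ = 1 + 0 + 343 + 27 = 371
371 → 3³ + 7³ + 1³ = 27 + 343 + 1 = 371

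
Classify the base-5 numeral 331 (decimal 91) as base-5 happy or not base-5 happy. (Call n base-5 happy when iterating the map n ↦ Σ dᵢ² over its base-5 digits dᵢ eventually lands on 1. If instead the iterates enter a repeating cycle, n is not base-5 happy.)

91 = (3,3,1)_5 → 3² + 3² + 1² = 19
19 = (3,4)_5 → 3² + 4² = 25
25 = (1,0,0)_5 → 1² + 0² + 0² = 1  — reached 1.

base-5 happy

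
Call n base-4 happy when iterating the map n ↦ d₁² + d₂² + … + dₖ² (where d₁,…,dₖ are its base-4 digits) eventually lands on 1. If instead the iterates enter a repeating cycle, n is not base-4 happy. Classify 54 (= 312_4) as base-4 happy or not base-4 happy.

base-4 happy

54 = (3,1,2)_4 → 3² + 1² + 2² = 14
14 = (3,2)_4 → 3² + 2² = 13
13 = (3,1)_4 → 3² + 1² = 10
10 = (2,2)_4 → 2² + 2² = 8
8 = (2,0)_4 → 2² + 0² = 4
4 = (1,0)_4 → 1² + 0² = 1  — reached 1.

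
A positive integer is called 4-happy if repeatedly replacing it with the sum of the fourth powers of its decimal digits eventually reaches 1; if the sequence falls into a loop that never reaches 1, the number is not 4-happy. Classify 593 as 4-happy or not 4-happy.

593 → 7267
7267 → 6114
6114 → 1554
1554 → 1507
1507 → 3027
3027 → 2498
2498 → 10929
10929 → 13139
13139 → 6725
6725 → 4338
4338 → 4514
4514 → 1138
1138 → 4179
4179 → 9219
9219 → 13139  — 13139 already seen; the sequence cycles without reaching 1.

not 4-happy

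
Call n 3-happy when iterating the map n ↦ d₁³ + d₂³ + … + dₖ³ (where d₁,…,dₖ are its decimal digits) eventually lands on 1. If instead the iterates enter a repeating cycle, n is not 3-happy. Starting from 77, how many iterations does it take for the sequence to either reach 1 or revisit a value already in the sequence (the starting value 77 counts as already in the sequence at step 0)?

8

77 → 686
686 → 944
944 → 857
857 → 980
980 → 1241
1241 → 74
74 → 407
407 → 407  — 407 repeats.
That took 8 steps.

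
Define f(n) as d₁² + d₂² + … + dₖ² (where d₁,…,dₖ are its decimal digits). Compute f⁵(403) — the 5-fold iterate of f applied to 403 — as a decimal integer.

145

403 → 25
25 → 29
29 → 85
85 → 89
89 → 145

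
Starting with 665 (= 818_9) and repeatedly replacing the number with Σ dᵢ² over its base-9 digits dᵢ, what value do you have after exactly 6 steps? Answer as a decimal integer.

89

665 = (8,1,8)_9 → 8² + 1² + 8² = 64 + 1 + 64 = 129
129 = (1,5,3)_9 → 1² + 5² + 3² = 1 + 25 + 9 = 35
35 = (3,8)_9 → 3² + 8² = 9 + 64 = 73
73 = (8,1)_9 → 8² + 1² = 64 + 1 = 65
65 = (7,2)_9 → 7² + 2² = 49 + 4 = 53
53 = (5,8)_9 → 5² + 8² = 25 + 64 = 89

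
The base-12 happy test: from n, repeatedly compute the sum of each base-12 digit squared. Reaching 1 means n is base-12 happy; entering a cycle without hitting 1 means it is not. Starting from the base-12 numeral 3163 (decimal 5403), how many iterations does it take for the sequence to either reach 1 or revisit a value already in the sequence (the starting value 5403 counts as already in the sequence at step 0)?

5

5403 = (3,1,6,3)_12 → 55
55 = (4,7)_12 → 65
65 = (5,5)_12 → 50
50 = (4,2)_12 → 20
20 = (1,8)_12 → 65  — 65 repeats.
That took 5 steps.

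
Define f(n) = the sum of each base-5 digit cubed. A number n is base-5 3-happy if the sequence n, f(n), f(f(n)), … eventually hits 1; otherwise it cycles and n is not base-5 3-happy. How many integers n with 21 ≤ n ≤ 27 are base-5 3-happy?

21: 21 → 65 → 35 → 9 → 65  (repeats 65)
22: 22 → 72 → 80 → 28 → 28  (repeats 28)
23: 23 → 91 → 55 → 9 → 65 → 35 → 9  (repeats 9)
24: 24 → 128 → 28 → 28  (repeats 28)
25: 25 → 1  (reaches 1)
26: 26 → 2 → 8 → 28 → 28  (repeats 28)
27: 27 → 9 → 65 → 35 → 9  (repeats 9)
base-5 3-happy: 25

1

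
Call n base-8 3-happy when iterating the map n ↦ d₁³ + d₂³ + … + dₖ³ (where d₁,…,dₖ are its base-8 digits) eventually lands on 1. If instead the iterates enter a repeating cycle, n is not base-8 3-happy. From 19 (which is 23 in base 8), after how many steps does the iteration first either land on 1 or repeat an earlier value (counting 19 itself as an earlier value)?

9

19 = (2,3)_8 → 2³ + 3³ = 8 + 27 = 35
35 = (4,3)_8 → 4³ + 3³ = 64 + 27 = 91
91 = (1,3,3)_8 → 1³ + 3³ + 3³ = 1 + 27 + 27 = 55
55 = (6,7)_8 → 6³ + 7³ = 216 + 343 = 559
559 = (1,0,5,7)_8 → 1³ + 0³ + 5³ + 7³ = 1 + 0 + 125 + 343 = 469
469 = (7,2,5)_8 → 7³ + 2³ + 5³ = 343 + 8 + 125 = 476
476 = (7,3,4)_8 → 7³ + 3³ + 4³ = 343 + 27 + 64 = 434
434 = (6,6,2)_8 → 6³ + 6³ + 2³ = 216 + 216 + 8 = 440
440 = (6,7,0)_8 → 6³ + 7³ + 0³ = 216 + 343 + 0 = 559  — 559 repeats.
That took 9 steps.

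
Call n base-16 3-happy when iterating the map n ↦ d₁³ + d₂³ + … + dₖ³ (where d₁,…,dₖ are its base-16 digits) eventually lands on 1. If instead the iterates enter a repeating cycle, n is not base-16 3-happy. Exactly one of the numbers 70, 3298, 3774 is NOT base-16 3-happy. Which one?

70: 70 → 280 → 514 → 16 → 1  — reaches 1 (base-16 3-happy)
3298: 3298 → 4480 → 514 → 16 → 1  — reaches 1 (base-16 3-happy)
3774: 3774 → 6819 → 2028 → 4815 → 5112 → 3915 → 4770 → 1017 → 4131 → 36 → 72 → 576 → 72  — repeats 72 (not base-16 3-happy)

3774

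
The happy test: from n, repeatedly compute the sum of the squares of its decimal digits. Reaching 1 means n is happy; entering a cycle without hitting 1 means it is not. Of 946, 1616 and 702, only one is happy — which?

946: 946 → 133 → 19 → 82 → 68 → 100 → 1  — reaches 1 (happy)
1616: 1616 → 74 → 65 → 61 → 37 → 58 → 89 → 145 → 42 → 20 → 4 → 16 → 37  — repeats 37 (not happy)
702: 702 → 53 → 34 → 25 → 29 → 85 → 89 → 145 → 42 → 20 → 4 → 16 → 37 → 58 → 89  — repeats 89 (not happy)

946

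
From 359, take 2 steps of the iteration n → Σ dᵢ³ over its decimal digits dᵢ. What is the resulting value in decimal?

359 → 3³ + 5³ + 9³ = 881
881 → 8³ + 8³ + 1³ = 1025

1025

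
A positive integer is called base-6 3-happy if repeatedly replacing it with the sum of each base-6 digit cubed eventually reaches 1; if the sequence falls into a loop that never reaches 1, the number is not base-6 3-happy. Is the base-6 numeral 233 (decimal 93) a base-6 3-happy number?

93 = (2,3,3)_6 → 62
62 = (1,4,2)_6 → 73
73 = (2,0,1)_6 → 9
9 = (1,3)_6 → 28
28 = (4,4)_6 → 128
128 = (3,3,2)_6 → 62  — 62 already seen; the sequence cycles without reaching 1.

not base-6 3-happy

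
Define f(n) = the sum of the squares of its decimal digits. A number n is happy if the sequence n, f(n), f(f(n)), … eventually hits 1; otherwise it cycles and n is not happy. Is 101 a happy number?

101 → 1² + 0² + 1² = 1 + 0 + 1 = 2
2 → 2² = 4
4 → 4² = 16
16 → 1² + 6² = 1 + 36 = 37
37 → 3² + 7² = 9 + 49 = 58
58 → 5² + 8² = 25 + 64 = 89
89 → 8² + 9² = 64 + 81 = 145
145 → 1² + 4² + 5² = 1 + 16 + 25 = 42
42 → 4² + 2² = 16 + 4 = 20
20 → 2² + 0² = 4 + 0 = 4  — 4 already seen; the sequence cycles without reaching 1.

not happy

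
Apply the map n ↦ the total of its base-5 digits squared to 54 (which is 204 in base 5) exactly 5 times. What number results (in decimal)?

16

54 = (2,0,4)_5 → 2² + 0² + 4² = 4 + 0 + 16 = 20
20 = (4,0)_5 → 4² + 0² = 16 + 0 = 16
16 = (3,1)_5 → 3² + 1² = 9 + 1 = 10
10 = (2,0)_5 → 2² + 0² = 4 + 0 = 4
4 = (4)_5 → 4² = 16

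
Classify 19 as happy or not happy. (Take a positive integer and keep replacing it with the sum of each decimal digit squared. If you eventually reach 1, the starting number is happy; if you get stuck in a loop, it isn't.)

19 → 1² + 9² = 82
82 → 8² + 2² = 68
68 → 6² + 8² = 100
100 → 1² + 0² + 0² = 1  — reached 1.

happy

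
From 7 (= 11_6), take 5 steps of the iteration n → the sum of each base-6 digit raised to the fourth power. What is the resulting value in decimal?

7 = (1,1)_6 → 1⁴ + 1⁴ = 2
2 = (2)_6 → 2⁴ = 16
16 = (2,4)_6 → 2⁴ + 4⁴ = 272
272 = (1,1,3,2)_6 → 1⁴ + 1⁴ + 3⁴ + 2⁴ = 99
99 = (2,4,3)_6 → 2⁴ + 4⁴ + 3⁴ = 353

353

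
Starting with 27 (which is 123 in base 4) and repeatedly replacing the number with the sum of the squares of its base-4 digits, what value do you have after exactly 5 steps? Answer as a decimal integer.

4

27 = (1,2,3)_4 → 1² + 2² + 3² = 14
14 = (3,2)_4 → 3² + 2² = 13
13 = (3,1)_4 → 3² + 1² = 10
10 = (2,2)_4 → 2² + 2² = 8
8 = (2,0)_4 → 2² + 0² = 4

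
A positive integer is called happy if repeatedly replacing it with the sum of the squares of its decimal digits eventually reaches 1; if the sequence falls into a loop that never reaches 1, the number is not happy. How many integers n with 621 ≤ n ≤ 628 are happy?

2

621: 621 → 41 → 17 → 50 → 25 → 29 → 85 → 89 → 145 → 42 → 20 → 4 → 16 → 37 → 58 → 89  (repeats 89)
622: 622 → 44 → 32 → 13 → 10 → 1  (reaches 1)
623: 623 → 49 → 97 → 130 → 10 → 1  (reaches 1)
624: 624 → 56 → 61 → 37 → 58 → 89 → 145 → 42 → 20 → 4 → 16 → 37  (repeats 37)
625: 625 → 65 → 61 → 37 → 58 → 89 → 145 → 42 → 20 → 4 → 16 → 37  (repeats 37)
626: 626 → 76 → 85 → 89 → 145 → 42 → 20 → 4 → 16 → 37 → 58 → 89  (repeats 89)
627: 627 → 89 → 145 → 42 → 20 → 4 → 16 → 37 → 58 → 89  (repeats 89)
628: 628 → 104 → 17 → 50 → 25 → 29 → 85 → 89 → 145 → 42 → 20 → 4 → 16 → 37 → 58 → 89  (repeats 89)
happy: 622, 623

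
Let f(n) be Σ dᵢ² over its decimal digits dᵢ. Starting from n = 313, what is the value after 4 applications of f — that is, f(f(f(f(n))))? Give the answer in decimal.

313 → 3² + 1² + 3² = 9 + 1 + 9 = 19
19 → 1² + 9² = 1 + 81 = 82
82 → 8² + 2² = 64 + 4 = 68
68 → 6² + 8² = 36 + 64 = 100

100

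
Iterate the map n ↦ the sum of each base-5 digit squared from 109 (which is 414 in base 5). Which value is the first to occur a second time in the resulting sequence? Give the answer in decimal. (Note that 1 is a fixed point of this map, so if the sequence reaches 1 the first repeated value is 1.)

109 = (4,1,4)_5 → 4² + 1² + 4² = 33
33 = (1,1,3)_5 → 1² + 1² + 3² = 11
11 = (2,1)_5 → 2² + 1² = 5
5 = (1,0)_5 → 1² + 0² = 1  — reached the fixed point 1.
1 → 1, so 1 is the first repeated value.

1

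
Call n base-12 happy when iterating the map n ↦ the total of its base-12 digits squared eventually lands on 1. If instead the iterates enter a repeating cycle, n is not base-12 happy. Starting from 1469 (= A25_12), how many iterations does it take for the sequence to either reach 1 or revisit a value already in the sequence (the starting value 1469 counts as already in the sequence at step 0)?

11

1469 = (10,2,5)_12 → 10² + 2² + 5² = 100 + 4 + 25 = 129
129 = (10,9)_12 → 10² + 9² = 100 + 81 = 181
181 = (1,3,1)_12 → 1² + 3² + 1² = 1 + 9 + 1 = 11
11 = (11)_12 → 11² = 121
121 = (10,1)_12 → 10² + 1² = 100 + 1 = 101
101 = (8,5)_12 → 8² + 5² = 64 + 25 = 89
89 = (7,5)_12 → 7² + 5² = 49 + 25 = 74
74 = (6,2)_12 → 6² + 2² = 36 + 4 = 40
40 = (3,4)_12 → 3² + 4² = 9 + 16 = 25
25 = (2,1)_12 → 2² + 1² = 4 + 1 = 5
5 = (5)_12 → 5² = 25  — 25 repeats.
That took 11 steps.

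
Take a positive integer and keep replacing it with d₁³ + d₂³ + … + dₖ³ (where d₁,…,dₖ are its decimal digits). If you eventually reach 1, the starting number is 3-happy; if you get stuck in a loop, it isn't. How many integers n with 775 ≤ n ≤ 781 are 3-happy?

775: 775 → 811 → 514 → 190 → 730 → 370 → 370  — not 3-happy
776: 776 → 902 → 737 → 713 → 371 → 371  — not 3-happy
777: 777 → 1029 → 738 → 882 → 1032 → 36 → 243 → 99 → 1458 → 702 → 351 → 153 → 153  — not 3-happy
778: 778 → 1198 → 1243 → 100 → 1  — 3-happy
779: 779 → 1415 → 191 → 731 → 371 → 371  — not 3-happy
780: 780 → 855 → 762 → 567 → 684 → 792 → 1080 → 513 → 153 → 153  — not 3-happy
781: 781 → 856 → 853 → 664 → 496 → 1009 → 730 → 370 → 370  — not 3-happy
3-happy: 778

1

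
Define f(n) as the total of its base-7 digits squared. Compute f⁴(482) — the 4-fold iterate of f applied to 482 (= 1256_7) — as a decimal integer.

16

482 = (1,2,5,6)_7 → 66
66 = (1,2,3)_7 → 14
14 = (2,0)_7 → 4
4 = (4)_7 → 16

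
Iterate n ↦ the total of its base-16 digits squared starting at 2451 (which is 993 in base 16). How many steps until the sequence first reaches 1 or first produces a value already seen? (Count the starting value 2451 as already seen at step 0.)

2451 = (9,9,3)_16 → 9² + 9² + 3² = 171
171 = (10,11)_16 → 10² + 11² = 221
221 = (13,13)_16 → 13² + 13² = 338
338 = (1,5,2)_16 → 1² + 5² + 2² = 30
30 = (1,14)_16 → 1² + 14² = 197
197 = (12,5)_16 → 12² + 5² = 169
169 = (10,9)_16 → 10² + 9² = 181
181 = (11,5)_16 → 11² + 5² = 146
146 = (9,2)_16 → 9² + 2² = 85
85 = (5,5)_16 → 5² + 5² = 50
50 = (3,2)_16 → 3² + 2² = 13
13 = (13)_16 → 13² = 169  — 169 repeats.
That took 12 steps.

12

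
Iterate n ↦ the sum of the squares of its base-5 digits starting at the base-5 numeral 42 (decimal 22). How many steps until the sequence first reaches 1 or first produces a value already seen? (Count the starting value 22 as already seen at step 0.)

22 = (4,2)_5 → 4² + 2² = 16 + 4 = 20
20 = (4,0)_5 → 4² + 0² = 16 + 0 = 16
16 = (3,1)_5 → 3² + 1² = 9 + 1 = 10
10 = (2,0)_5 → 2² + 0² = 4 + 0 = 4
4 = (4)_5 → 4² = 16  — 16 repeats.
That took 5 steps.

5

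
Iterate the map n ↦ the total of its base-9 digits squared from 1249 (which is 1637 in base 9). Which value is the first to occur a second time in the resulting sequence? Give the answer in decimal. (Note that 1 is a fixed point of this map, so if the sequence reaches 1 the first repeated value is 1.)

1249 = (1,6,3,7)_9 → 1² + 6² + 3² + 7² = 95
95 = (1,1,5)_9 → 1² + 1² + 5² = 27
27 = (3,0)_9 → 3² + 0² = 9
9 = (1,0)_9 → 1² + 0² = 1  — reached the fixed point 1.
1 → 1, so 1 is the first repeated value.

1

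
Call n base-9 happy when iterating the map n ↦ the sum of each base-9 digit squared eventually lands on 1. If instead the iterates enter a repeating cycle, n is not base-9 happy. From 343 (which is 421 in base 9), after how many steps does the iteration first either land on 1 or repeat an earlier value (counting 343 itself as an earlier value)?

7

343 = (4,2,1)_9 → 4² + 2² + 1² = 16 + 4 + 1 = 21
21 = (2,3)_9 → 2² + 3² = 4 + 9 = 13
13 = (1,4)_9 → 1² + 4² = 1 + 16 = 17
17 = (1,8)_9 → 1² + 8² = 1 + 64 = 65
65 = (7,2)_9 → 7² + 2² = 49 + 4 = 53
53 = (5,8)_9 → 5² + 8² = 25 + 64 = 89
89 = (1,0,8)_9 → 1² + 0² + 8² = 1 + 0 + 64 = 65  — 65 repeats.
That took 7 steps.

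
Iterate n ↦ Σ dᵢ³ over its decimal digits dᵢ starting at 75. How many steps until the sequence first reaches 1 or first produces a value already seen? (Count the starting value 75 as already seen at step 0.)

6

75 → 7³ + 5³ = 468
468 → 4³ + 6³ + 8³ = 792
792 → 7³ + 9³ + 2³ = 1080
1080 → 1³ + 0³ + 8³ + 0³ = 513
513 → 5³ + 1³ + 3³ = 153
153 → 1³ + 5³ + 3³ = 153  — 153 repeats.
That took 6 steps.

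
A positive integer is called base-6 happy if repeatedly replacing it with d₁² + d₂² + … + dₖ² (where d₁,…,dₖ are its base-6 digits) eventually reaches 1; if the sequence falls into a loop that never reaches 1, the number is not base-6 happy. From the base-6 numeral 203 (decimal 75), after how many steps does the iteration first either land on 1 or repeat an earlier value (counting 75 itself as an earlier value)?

9

75 = (2,0,3)_6 → 13
13 = (2,1)_6 → 5
5 = (5)_6 → 25
25 = (4,1)_6 → 17
17 = (2,5)_6 → 29
29 = (4,5)_6 → 41
41 = (1,0,5)_6 → 26
26 = (4,2)_6 → 20
20 = (3,2)_6 → 13  — 13 repeats.
That took 9 steps.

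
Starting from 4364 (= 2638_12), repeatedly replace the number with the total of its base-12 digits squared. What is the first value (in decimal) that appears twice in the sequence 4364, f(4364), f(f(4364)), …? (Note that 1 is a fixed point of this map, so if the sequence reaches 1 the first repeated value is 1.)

4364 = (2,6,3,8)_12 → 2² + 6² + 3² + 8² = 113
113 = (9,5)_12 → 9² + 5² = 106
106 = (8,10)_12 → 8² + 10² = 164
164 = (1,1,8)_12 → 1² + 1² + 8² = 66
66 = (5,6)_12 → 5² + 6² = 61
61 = (5,1)_12 → 5² + 1² = 26
26 = (2,2)_12 → 2² + 2² = 8
8 = (8)_12 → 8² = 64
64 = (5,4)_12 → 5² + 4² = 41
41 = (3,5)_12 → 3² + 5² = 34
34 = (2,10)_12 → 2² + 10² = 104
104 = (8,8)_12 → 8² + 8² = 128
128 = (10,8)_12 → 10² + 8² = 164  — 164 already appeared earlier.

164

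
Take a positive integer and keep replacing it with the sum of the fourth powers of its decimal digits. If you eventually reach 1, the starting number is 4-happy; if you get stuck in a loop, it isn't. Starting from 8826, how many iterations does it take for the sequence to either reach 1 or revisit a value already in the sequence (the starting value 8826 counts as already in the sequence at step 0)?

14

8826 → 9504
9504 → 7442
7442 → 2929
2929 → 13154
13154 → 964
964 → 8113
8113 → 4179
4179 → 9219
9219 → 13139
13139 → 6725
6725 → 4338
4338 → 4514
4514 → 1138
1138 → 4179  — 4179 repeats.
That took 14 steps.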